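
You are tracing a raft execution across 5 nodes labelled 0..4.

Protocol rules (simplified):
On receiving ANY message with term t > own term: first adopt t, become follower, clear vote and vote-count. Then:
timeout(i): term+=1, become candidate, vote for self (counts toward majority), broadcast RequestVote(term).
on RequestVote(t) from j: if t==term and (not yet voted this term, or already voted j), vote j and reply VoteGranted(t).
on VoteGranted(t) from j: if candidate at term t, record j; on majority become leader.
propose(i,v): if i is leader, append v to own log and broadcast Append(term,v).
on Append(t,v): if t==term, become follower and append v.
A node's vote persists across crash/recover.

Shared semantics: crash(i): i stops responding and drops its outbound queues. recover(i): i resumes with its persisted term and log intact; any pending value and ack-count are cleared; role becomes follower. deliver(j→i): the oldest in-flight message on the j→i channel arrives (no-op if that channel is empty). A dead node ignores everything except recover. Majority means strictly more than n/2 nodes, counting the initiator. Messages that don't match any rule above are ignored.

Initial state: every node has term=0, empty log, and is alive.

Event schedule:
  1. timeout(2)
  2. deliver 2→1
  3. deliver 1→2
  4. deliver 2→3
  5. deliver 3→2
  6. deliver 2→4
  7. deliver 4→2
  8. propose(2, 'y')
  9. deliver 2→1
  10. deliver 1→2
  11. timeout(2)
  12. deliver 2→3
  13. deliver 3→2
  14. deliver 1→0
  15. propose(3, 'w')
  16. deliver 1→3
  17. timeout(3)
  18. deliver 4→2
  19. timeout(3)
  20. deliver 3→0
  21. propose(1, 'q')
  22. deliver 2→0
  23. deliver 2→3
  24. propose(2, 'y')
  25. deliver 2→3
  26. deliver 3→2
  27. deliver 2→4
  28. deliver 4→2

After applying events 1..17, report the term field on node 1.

[1] timeout(2) → N2(cand t1 [-])
[2] deliver 2→1 → N1(foll t1 [-])
[3] deliver 1→2 → ∅
[4] deliver 2→3 → N3(foll t1 [-])
[5] deliver 3→2 → N2(lead t1 [-])
[6] deliver 2→4 → N4(foll t1 [-])
[7] deliver 4→2 → ∅
[8] propose(2,'y') → N2(lead t1 [y])
[9] deliver 2→1 → N1(foll t1 [y])
[10] deliver 1→2 → ∅
[11] timeout(2) → N2(cand t2 [y])
[12] deliver 2→3 → N3(foll t1 [y])
[13] deliver 3→2 → ∅
[14] deliver 1→0 → ∅
[15] propose(3,'w') → ∅
[16] deliver 1→3 → ∅
[17] timeout(3) → N3(cand t2 [y])

1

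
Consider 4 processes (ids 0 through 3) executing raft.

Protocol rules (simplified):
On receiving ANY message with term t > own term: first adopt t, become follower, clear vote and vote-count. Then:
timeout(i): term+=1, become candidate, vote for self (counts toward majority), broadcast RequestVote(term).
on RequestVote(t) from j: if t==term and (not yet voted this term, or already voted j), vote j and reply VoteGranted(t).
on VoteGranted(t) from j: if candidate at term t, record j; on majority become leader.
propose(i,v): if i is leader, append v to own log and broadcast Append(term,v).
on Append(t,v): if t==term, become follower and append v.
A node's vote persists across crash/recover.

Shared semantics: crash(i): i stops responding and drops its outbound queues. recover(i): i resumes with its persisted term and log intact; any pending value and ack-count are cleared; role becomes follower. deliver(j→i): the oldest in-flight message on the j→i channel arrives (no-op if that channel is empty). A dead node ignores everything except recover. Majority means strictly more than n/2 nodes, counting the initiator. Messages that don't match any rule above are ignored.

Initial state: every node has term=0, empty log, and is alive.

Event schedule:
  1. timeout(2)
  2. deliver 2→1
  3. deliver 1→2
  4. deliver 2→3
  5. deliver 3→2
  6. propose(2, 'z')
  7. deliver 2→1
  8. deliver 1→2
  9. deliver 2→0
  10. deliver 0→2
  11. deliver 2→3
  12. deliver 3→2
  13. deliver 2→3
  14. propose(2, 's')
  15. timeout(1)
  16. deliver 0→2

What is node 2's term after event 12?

[1] timeout(2) → N2(cand t1 [-])
[2] deliver 2→1 → N1(foll t1 [-])
[3] deliver 1→2 → ∅
[4] deliver 2→3 → N3(foll t1 [-])
[5] deliver 3→2 → N2(lead t1 [-])
[6] propose(2,'z') → N2(lead t1 [z])
[7] deliver 2→1 → N1(foll t1 [z])
[8] deliver 1→2 → ∅
[9] deliver 2→0 → N0(foll t1 [-])
[10] deliver 0→2 → ∅
[11] deliver 2→3 → N3(foll t1 [z])
[12] deliver 3→2 → ∅

1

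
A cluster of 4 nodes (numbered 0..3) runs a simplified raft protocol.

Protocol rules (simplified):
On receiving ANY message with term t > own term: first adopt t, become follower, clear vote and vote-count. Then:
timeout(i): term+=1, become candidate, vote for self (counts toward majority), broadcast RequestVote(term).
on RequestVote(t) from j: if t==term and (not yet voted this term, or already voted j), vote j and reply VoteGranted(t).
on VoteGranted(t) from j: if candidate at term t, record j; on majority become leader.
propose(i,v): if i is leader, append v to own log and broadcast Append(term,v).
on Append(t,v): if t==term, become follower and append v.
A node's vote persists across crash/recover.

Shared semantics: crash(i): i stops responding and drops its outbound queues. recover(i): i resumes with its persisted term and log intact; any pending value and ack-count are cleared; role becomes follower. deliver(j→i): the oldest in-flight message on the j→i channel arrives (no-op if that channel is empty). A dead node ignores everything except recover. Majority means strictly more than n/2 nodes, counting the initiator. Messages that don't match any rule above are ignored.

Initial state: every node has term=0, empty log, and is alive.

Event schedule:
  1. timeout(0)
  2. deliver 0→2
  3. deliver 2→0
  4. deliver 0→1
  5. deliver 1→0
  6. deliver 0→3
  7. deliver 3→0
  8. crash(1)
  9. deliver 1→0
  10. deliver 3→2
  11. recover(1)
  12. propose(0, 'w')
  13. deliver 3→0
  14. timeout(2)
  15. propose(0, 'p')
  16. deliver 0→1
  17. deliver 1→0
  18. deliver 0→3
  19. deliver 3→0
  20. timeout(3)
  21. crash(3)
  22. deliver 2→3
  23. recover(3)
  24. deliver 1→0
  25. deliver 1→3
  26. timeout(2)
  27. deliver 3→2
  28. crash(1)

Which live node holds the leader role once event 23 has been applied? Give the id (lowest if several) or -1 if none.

0

1. timeout(0):  <0:cand t1 ->
2. deliver 0→2:  <2:foll t1 ->
3. deliver 2→0:  nop
4. deliver 0→1:  <1:foll t1 ->
5. deliver 1→0:  <0:lead t1 ->
6. deliver 0→3:  <3:foll t1 ->
7. deliver 3→0:  nop
8. crash(1):  <1:✗foll t1 ->
9. deliver 1→0:  nop
10. deliver 3→2:  nop
11. recover(1):  <1:foll t1 ->
12. propose(0,'w'):  <0:lead t1 w>
13. deliver 3→0:  nop
14. timeout(2):  <2:cand t2 ->
15. propose(0,'p'):  <0:lead t1 w,p>
16. deliver 0→1:  <1:foll t1 w>
17. deliver 1→0:  nop
18. deliver 0→3:  <3:foll t1 w>
19. deliver 3→0:  nop
20. timeout(3):  <3:cand t2 w>
21. crash(3):  <3:✗cand t2 w>
22. deliver 2→3:  nop
23. recover(3):  <3:foll t2 w>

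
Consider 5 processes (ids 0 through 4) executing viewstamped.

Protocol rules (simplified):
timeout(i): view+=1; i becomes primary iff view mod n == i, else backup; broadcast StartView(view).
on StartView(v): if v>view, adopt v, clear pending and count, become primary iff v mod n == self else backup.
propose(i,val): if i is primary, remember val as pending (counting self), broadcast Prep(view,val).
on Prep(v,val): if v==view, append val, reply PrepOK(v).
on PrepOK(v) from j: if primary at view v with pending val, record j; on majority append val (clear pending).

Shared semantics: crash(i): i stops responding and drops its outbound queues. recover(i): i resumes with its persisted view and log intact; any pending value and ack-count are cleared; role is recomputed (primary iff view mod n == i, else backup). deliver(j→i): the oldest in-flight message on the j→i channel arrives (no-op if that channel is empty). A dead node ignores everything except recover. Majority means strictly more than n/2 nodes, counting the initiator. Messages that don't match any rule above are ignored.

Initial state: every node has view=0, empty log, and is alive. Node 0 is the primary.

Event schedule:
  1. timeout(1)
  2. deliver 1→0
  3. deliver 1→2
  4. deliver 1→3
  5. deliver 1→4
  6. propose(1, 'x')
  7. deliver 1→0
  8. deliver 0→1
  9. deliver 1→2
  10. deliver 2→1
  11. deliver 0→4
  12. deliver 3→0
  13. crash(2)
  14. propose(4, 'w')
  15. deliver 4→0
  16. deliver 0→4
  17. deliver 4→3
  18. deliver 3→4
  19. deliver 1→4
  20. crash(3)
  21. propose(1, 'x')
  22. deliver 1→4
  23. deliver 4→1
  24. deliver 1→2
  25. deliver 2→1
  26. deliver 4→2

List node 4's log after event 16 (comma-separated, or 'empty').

empty

e1 timeout(1): 1[prim,v=1,-]
e2 deliver 1→0: 0[back,v=1,-]
e3 deliver 1→2: 2[back,v=1,-]
e4 deliver 1→3: 3[back,v=1,-]
e5 deliver 1→4: 4[back,v=1,-]
e6 propose(1,'x'): ·
e7 deliver 1→0: 0[back,v=1,x]
e8 deliver 0→1: ·
e9 deliver 1→2: 2[back,v=1,x]
e10 deliver 2→1: 1[prim,v=1,x]
e11 deliver 0→4: ·
e12 deliver 3→0: ·
e13 crash(2): 2[✗back,v=1,x]
e14 propose(4,'w'): ·
e15 deliver 4→0: ·
e16 deliver 0→4: ·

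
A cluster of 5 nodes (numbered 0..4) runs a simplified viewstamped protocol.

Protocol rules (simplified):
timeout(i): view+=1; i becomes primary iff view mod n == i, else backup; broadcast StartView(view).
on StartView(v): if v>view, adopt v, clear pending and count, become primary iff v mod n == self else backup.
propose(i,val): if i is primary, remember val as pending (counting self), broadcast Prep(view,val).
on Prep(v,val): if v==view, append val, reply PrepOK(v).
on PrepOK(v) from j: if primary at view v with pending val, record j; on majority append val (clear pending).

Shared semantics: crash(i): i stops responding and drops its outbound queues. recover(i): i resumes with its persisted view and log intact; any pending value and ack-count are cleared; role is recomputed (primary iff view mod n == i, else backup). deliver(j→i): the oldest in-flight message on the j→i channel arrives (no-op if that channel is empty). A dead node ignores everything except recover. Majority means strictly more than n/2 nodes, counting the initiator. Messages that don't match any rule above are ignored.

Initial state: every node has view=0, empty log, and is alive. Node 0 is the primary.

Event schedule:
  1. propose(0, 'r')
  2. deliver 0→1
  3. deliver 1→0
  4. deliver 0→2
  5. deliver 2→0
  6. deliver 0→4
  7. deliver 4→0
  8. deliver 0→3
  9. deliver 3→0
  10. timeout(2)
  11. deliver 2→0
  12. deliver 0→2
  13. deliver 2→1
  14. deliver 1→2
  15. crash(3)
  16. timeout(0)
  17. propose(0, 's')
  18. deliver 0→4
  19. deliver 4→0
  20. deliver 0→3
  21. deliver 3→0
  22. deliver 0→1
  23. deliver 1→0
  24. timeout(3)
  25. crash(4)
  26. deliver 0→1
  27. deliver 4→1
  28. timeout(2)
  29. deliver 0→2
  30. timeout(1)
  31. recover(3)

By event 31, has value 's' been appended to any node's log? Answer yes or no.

no

1. propose(0,'r'):  nop
2. deliver 0→1:  <1:back v0 r>
3. deliver 1→0:  nop
4. deliver 0→2:  <2:back v0 r>
5. deliver 2→0:  <0:prim v0 r>
6. deliver 0→4:  <4:back v0 r>
7. deliver 4→0:  nop
8. deliver 0→3:  <3:back v0 r>
9. deliver 3→0:  nop
10. timeout(2):  <2:back v1 r>
11. deliver 2→0:  <0:back v1 r>
12. deliver 0→2:  nop
13. deliver 2→1:  <1:prim v1 r>
14. deliver 1→2:  nop
15. crash(3):  <3:✗back v0 r>
16. timeout(0):  <0:back v2 r>
17. propose(0,'s'):  nop
18. deliver 0→4:  <4:back v2 r>
19. deliver 4→0:  nop
20. deliver 0→3:  nop
21. deliver 3→0:  nop
22. deliver 0→1:  <1:back v2 r>
23. deliver 1→0:  nop
24. timeout(3):  nop
25. crash(4):  <4:✗back v2 r>
26. deliver 0→1:  nop
27. deliver 4→1:  nop
28. timeout(2):  <2:prim v2 r>
29. deliver 0→2:  nop
30. timeout(1):  <1:back v3 r>
31. recover(3):  <3:back v0 r>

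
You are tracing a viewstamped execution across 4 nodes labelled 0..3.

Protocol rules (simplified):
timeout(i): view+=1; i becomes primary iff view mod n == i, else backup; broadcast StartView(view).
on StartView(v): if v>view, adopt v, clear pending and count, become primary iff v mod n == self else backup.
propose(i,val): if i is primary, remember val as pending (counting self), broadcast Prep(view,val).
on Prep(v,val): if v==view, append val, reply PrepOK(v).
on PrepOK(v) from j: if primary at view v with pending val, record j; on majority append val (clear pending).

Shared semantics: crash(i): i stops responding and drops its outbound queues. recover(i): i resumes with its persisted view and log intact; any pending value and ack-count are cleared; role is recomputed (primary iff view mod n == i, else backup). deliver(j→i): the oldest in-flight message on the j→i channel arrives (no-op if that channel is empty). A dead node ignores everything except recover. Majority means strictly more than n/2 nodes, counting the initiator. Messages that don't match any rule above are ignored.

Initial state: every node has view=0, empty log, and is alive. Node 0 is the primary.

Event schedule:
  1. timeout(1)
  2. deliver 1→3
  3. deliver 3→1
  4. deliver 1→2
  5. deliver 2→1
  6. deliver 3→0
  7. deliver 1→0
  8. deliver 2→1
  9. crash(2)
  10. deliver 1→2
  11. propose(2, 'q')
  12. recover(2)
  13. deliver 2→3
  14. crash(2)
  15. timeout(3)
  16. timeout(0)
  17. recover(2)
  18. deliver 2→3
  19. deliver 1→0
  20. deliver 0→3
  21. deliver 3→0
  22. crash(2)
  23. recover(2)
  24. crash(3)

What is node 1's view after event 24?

[1] timeout(1) → N1(prim v1 [-])
[2] deliver 1→3 → N3(back v1 [-])
[3] deliver 3→1 → ∅
[4] deliver 1→2 → N2(back v1 [-])
[5] deliver 2→1 → ∅
[6] deliver 3→0 → ∅
[7] deliver 1→0 → N0(back v1 [-])
[8] deliver 2→1 → ∅
[9] crash(2) → N2(✗back v1 [-])
[10] deliver 1→2 → ∅
[11] propose(2,'q') → ∅
[12] recover(2) → N2(back v1 [-])
[13] deliver 2→3 → ∅
[14] crash(2) → N2(✗back v1 [-])
[15] timeout(3) → N3(back v2 [-])
[16] timeout(0) → N0(back v2 [-])
[17] recover(2) → N2(back v1 [-])
[18] deliver 2→3 → ∅
[19] deliver 1→0 → ∅
[20] deliver 0→3 → ∅
[21] deliver 3→0 → ∅
[22] crash(2) → N2(✗back v1 [-])
[23] recover(2) → N2(back v1 [-])
[24] crash(3) → N3(✗back v2 [-])

1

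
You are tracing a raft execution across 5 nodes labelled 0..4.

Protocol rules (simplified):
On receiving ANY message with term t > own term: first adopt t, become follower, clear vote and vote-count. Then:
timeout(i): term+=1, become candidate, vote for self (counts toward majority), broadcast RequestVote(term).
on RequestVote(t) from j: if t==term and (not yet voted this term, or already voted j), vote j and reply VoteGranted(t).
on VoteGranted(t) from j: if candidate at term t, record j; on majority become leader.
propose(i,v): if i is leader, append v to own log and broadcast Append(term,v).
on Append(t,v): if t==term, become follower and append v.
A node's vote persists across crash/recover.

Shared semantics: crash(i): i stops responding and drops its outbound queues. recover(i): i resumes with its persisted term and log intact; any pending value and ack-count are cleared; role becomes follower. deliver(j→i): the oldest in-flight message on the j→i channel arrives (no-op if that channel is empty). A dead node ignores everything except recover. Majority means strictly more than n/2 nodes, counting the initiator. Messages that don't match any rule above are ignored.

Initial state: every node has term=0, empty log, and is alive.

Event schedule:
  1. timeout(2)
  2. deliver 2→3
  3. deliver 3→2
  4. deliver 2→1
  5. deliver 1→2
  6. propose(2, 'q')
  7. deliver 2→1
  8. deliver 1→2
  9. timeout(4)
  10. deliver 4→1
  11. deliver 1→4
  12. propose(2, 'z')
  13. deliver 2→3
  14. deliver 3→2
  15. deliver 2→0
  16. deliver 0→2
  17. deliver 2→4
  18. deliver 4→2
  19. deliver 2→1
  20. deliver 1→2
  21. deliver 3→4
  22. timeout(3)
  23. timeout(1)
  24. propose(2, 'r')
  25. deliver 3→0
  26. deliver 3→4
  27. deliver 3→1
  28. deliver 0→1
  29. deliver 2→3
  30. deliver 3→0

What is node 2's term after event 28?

e1 timeout(2): 2[cand,t=1,-]
e2 deliver 2→3: 3[foll,t=1,-]
e3 deliver 3→2: ·
e4 deliver 2→1: 1[foll,t=1,-]
e5 deliver 1→2: 2[lead,t=1,-]
e6 propose(2,'q'): 2[lead,t=1,q]
e7 deliver 2→1: 1[foll,t=1,q]
e8 deliver 1→2: ·
e9 timeout(4): 4[cand,t=1,-]
e10 deliver 4→1: ·
e11 deliver 1→4: ·
e12 propose(2,'z'): 2[lead,t=1,q,z]
e13 deliver 2→3: 3[foll,t=1,q]
e14 deliver 3→2: ·
e15 deliver 2→0: 0[foll,t=1,-]
e16 deliver 0→2: ·
e17 deliver 2→4: ·
e18 deliver 4→2: ·
e19 deliver 2→1: 1[foll,t=1,q,z]
e20 deliver 1→2: ·
e21 deliver 3→4: ·
e22 timeout(3): 3[cand,t=2,q]
e23 timeout(1): 1[cand,t=2,q,z]
e24 propose(2,'r'): 2[lead,t=1,q,z,r]
e25 deliver 3→0: 0[foll,t=2,-]
e26 deliver 3→4: 4[foll,t=2,-]
e27 deliver 3→1: ·
e28 deliver 0→1: ·

1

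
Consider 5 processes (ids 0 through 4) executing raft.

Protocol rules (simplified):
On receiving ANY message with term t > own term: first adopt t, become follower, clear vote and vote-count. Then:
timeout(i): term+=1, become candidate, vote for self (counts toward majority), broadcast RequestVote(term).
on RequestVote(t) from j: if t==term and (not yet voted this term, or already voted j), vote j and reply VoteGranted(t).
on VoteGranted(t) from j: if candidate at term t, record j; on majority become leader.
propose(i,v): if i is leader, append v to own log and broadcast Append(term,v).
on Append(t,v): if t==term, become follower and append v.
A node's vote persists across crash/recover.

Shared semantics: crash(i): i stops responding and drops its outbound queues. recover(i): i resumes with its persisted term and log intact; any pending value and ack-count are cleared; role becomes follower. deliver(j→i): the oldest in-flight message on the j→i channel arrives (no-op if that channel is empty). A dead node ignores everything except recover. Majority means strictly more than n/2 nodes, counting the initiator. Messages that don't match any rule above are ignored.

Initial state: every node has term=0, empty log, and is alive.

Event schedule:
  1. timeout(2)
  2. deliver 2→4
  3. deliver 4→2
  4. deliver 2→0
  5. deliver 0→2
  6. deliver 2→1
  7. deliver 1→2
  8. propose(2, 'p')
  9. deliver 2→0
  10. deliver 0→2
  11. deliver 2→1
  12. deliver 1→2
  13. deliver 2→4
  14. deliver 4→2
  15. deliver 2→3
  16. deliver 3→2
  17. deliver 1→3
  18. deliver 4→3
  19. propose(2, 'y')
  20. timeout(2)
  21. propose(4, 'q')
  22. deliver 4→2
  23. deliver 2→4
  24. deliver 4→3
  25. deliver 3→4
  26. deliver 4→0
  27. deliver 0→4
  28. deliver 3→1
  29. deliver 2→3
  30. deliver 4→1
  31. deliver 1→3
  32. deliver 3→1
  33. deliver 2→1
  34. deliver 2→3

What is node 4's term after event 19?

1. timeout(2):  <2:cand t1 ->
2. deliver 2→4:  <4:foll t1 ->
3. deliver 4→2:  nop
4. deliver 2→0:  <0:foll t1 ->
5. deliver 0→2:  <2:lead t1 ->
6. deliver 2→1:  <1:foll t1 ->
7. deliver 1→2:  nop
8. propose(2,'p'):  <2:lead t1 p>
9. deliver 2→0:  <0:foll t1 p>
10. deliver 0→2:  nop
11. deliver 2→1:  <1:foll t1 p>
12. deliver 1→2:  nop
13. deliver 2→4:  <4:foll t1 p>
14. deliver 4→2:  nop
15. deliver 2→3:  <3:foll t1 ->
16. deliver 3→2:  nop
17. deliver 1→3:  nop
18. deliver 4→3:  nop
19. propose(2,'y'):  <2:lead t1 p,y>

1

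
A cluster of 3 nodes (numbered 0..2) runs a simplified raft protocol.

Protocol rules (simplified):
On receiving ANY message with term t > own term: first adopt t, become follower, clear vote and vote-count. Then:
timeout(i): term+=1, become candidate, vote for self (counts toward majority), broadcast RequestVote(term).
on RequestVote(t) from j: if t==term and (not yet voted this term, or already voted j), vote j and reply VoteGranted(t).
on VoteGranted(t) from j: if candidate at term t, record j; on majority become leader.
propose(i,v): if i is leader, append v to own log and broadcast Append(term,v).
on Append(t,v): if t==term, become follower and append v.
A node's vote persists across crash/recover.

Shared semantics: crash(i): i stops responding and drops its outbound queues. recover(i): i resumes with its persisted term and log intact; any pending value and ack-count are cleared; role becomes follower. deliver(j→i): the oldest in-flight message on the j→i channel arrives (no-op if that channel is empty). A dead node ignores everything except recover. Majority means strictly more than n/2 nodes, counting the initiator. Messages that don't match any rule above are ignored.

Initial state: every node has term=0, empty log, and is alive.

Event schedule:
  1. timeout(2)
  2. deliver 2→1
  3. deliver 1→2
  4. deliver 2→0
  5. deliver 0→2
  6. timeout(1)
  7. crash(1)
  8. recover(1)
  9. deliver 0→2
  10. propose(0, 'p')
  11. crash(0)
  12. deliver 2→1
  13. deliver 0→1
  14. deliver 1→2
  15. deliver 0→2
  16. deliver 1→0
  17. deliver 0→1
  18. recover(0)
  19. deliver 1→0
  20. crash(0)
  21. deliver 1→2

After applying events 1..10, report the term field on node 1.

[1] timeout(2) → N2(cand t1 [-])
[2] deliver 2→1 → N1(foll t1 [-])
[3] deliver 1→2 → N2(lead t1 [-])
[4] deliver 2→0 → N0(foll t1 [-])
[5] deliver 0→2 → ∅
[6] timeout(1) → N1(cand t2 [-])
[7] crash(1) → N1(✗cand t2 [-])
[8] recover(1) → N1(foll t2 [-])
[9] deliver 0→2 → ∅
[10] propose(0,'p') → ∅

2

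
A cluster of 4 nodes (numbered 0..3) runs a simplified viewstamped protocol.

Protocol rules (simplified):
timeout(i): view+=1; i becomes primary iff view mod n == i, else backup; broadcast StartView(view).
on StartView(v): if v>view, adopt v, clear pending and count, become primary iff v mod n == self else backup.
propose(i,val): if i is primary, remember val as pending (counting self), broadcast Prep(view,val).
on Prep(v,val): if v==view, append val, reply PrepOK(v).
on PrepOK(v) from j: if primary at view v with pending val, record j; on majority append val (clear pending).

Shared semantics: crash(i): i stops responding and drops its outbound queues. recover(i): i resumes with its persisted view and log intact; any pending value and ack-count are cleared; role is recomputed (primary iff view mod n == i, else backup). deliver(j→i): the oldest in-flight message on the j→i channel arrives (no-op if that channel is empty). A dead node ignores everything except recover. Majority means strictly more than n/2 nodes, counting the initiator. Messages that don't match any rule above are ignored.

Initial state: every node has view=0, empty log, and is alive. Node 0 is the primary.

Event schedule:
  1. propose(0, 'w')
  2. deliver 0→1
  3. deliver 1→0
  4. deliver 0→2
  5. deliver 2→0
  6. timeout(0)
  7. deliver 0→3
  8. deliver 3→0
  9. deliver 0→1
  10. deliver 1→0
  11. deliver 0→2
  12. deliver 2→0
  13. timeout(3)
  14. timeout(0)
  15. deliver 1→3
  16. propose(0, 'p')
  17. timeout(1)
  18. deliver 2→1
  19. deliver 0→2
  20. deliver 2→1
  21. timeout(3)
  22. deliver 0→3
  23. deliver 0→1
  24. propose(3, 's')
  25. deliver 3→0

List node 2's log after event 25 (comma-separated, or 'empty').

1. propose(0,'w'):  nop
2. deliver 0→1:  <1:back v0 w>
3. deliver 1→0:  nop
4. deliver 0→2:  <2:back v0 w>
5. deliver 2→0:  <0:prim v0 w>
6. timeout(0):  <0:back v1 w>
7. deliver 0→3:  <3:back v0 w>
8. deliver 3→0:  nop
9. deliver 0→1:  <1:prim v1 w>
10. deliver 1→0:  nop
11. deliver 0→2:  <2:back v1 w>
12. deliver 2→0:  nop
13. timeout(3):  <3:back v1 w>
14. timeout(0):  <0:back v2 w>
15. deliver 1→3:  nop
16. propose(0,'p'):  nop
17. timeout(1):  <1:back v2 w>
18. deliver 2→1:  nop
19. deliver 0→2:  <2:prim v2 w>
20. deliver 2→1:  nop
21. timeout(3):  <3:back v2 w>
22. deliver 0→3:  nop
23. deliver 0→1:  nop
24. propose(3,'s'):  nop
25. deliver 3→0:  nop

w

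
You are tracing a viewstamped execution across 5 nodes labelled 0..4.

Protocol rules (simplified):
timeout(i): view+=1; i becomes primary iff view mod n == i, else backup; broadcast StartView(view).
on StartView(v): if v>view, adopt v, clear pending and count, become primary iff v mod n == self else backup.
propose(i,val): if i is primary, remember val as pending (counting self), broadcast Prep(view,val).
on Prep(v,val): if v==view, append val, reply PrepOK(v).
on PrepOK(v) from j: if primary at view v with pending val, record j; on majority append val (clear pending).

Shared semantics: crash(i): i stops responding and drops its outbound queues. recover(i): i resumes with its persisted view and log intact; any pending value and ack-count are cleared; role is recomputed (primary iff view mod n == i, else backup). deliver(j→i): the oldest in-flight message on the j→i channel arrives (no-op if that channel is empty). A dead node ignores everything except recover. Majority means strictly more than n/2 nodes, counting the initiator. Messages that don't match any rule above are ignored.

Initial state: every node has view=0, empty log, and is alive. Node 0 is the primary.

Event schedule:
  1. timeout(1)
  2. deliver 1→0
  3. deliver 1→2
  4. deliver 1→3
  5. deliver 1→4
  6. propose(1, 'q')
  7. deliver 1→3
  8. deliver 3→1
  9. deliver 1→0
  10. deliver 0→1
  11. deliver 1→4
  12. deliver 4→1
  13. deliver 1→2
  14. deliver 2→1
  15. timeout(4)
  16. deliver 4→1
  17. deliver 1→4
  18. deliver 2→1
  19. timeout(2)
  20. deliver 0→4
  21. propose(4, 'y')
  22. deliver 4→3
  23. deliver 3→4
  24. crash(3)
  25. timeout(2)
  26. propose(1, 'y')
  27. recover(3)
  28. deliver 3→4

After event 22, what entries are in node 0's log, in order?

step 1 timeout(1): 1={prim,v=1,log=-}
step 2 deliver 1→0: 0={back,v=1,log=-}
step 3 deliver 1→2: 2={back,v=1,log=-}
step 4 deliver 1→3: 3={back,v=1,log=-}
step 5 deliver 1→4: 4={back,v=1,log=-}
step 6 propose(1,'q'): —
step 7 deliver 1→3: 3={back,v=1,log=q}
step 8 deliver 3→1: —
step 9 deliver 1→0: 0={back,v=1,log=q}
step 10 deliver 0→1: 1={prim,v=1,log=q}
step 11 deliver 1→4: 4={back,v=1,log=q}
step 12 deliver 4→1: —
step 13 deliver 1→2: 2={back,v=1,log=q}
step 14 deliver 2→1: —
step 15 timeout(4): 4={back,v=2,log=q}
step 16 deliver 4→1: 1={back,v=2,log=q}
step 17 deliver 1→4: —
step 18 deliver 2→1: —
step 19 timeout(2): 2={prim,v=2,log=q}
step 20 deliver 0→4: —
step 21 propose(4,'y'): —
step 22 deliver 4→3: 3={back,v=2,log=q}

q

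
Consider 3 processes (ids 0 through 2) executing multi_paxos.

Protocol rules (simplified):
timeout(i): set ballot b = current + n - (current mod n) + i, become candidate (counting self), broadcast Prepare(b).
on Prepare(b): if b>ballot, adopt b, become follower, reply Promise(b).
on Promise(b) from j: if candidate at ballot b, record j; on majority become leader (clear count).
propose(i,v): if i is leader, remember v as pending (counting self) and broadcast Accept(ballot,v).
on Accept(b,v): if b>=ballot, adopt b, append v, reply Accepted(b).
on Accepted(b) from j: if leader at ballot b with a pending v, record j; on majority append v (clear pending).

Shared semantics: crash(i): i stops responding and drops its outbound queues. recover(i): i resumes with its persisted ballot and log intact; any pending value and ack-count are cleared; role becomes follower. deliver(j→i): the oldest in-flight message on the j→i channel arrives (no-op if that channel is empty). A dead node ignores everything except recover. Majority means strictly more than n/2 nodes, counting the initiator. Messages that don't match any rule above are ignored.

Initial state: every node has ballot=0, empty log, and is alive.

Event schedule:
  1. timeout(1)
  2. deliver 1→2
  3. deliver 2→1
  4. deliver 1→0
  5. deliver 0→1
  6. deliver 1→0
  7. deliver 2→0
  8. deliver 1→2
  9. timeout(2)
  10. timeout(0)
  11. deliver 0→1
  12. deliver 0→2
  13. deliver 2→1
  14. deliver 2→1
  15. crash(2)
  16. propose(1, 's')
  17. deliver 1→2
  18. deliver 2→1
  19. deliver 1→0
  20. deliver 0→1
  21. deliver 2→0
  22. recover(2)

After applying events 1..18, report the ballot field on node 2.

[1] timeout(1) → N1(cand b4 [-])
[2] deliver 1→2 → N2(foll b4 [-])
[3] deliver 2→1 → N1(lead b4 [-])
[4] deliver 1→0 → N0(foll b4 [-])
[5] deliver 0→1 → ∅
[6] deliver 1→0 → ∅
[7] deliver 2→0 → ∅
[8] deliver 1→2 → ∅
[9] timeout(2) → N2(cand b8 [-])
[10] timeout(0) → N0(cand b6 [-])
[11] deliver 0→1 → N1(foll b6 [-])
[12] deliver 0→2 → ∅
[13] deliver 2→1 → N1(foll b8 [-])
[14] deliver 2→1 → ∅
[15] crash(2) → N2(✗cand b8 [-])
[16] propose(1,'s') → ∅
[17] deliver 1→2 → ∅
[18] deliver 2→1 → ∅

8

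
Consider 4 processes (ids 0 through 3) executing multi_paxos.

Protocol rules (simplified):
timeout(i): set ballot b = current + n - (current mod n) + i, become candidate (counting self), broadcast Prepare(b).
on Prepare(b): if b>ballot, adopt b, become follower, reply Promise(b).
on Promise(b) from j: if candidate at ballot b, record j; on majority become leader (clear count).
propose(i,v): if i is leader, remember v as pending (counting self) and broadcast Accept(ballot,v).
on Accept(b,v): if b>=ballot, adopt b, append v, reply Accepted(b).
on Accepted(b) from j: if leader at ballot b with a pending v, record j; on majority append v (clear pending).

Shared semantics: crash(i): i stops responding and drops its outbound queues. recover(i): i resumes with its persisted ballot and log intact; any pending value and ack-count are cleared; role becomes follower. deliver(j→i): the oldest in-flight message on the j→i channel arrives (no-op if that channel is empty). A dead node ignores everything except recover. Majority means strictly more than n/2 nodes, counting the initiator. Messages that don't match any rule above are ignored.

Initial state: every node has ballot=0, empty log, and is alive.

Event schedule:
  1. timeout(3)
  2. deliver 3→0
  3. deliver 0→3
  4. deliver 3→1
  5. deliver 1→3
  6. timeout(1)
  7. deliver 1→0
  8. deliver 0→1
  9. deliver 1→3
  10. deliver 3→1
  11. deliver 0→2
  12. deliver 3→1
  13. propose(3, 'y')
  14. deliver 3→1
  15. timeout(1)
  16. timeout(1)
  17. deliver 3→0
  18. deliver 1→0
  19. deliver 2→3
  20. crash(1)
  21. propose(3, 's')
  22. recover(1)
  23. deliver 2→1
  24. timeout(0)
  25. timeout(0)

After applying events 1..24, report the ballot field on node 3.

9

e1 timeout(3): 3[cand,b=7,-]
e2 deliver 3→0: 0[foll,b=7,-]
e3 deliver 0→3: ·
e4 deliver 3→1: 1[foll,b=7,-]
e5 deliver 1→3: 3[lead,b=7,-]
e6 timeout(1): 1[cand,b=9,-]
e7 deliver 1→0: 0[foll,b=9,-]
e8 deliver 0→1: ·
e9 deliver 1→3: 3[foll,b=9,-]
e10 deliver 3→1: 1[lead,b=9,-]
e11 deliver 0→2: ·
e12 deliver 3→1: ·
e13 propose(3,'y'): ·
e14 deliver 3→1: ·
e15 timeout(1): 1[cand,b=13,-]
e16 timeout(1): 1[cand,b=17,-]
e17 deliver 3→0: ·
e18 deliver 1→0: 0[foll,b=13,-]
e19 deliver 2→3: ·
e20 crash(1): 1[✗cand,b=17,-]
e21 propose(3,'s'): ·
e22 recover(1): 1[foll,b=17,-]
e23 deliver 2→1: ·
e24 timeout(0): 0[cand,b=16,-]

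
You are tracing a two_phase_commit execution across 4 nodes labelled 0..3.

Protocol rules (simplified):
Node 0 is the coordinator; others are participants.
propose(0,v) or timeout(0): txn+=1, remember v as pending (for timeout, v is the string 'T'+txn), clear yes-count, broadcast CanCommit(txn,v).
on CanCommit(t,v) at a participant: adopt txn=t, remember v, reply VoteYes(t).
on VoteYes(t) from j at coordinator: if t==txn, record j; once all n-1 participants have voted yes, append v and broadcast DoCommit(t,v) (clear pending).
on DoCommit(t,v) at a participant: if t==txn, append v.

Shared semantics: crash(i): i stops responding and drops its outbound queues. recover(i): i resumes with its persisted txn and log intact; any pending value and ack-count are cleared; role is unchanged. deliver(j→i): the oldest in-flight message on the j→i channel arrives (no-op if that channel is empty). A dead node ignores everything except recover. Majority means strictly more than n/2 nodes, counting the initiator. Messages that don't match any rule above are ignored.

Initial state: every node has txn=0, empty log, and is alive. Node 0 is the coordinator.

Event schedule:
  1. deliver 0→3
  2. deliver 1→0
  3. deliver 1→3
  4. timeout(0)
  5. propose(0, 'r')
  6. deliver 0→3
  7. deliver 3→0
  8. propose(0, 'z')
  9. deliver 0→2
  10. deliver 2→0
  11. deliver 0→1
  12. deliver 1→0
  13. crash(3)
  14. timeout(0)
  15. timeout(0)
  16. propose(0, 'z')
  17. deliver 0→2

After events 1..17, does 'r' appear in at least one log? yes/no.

step 1 deliver 0→3: —
step 2 deliver 1→0: —
step 3 deliver 1→3: —
step 4 timeout(0): 0={coor,t=1,log=-}
step 5 propose(0,'r'): 0={coor,t=2,log=-}
step 6 deliver 0→3: 3={part,t=1,log=-}
step 7 deliver 3→0: —
step 8 propose(0,'z'): 0={coor,t=3,log=-}
step 9 deliver 0→2: 2={part,t=1,log=-}
step 10 deliver 2→0: —
step 11 deliver 0→1: 1={part,t=1,log=-}
step 12 deliver 1→0: —
step 13 crash(3): 3={✗part,t=1,log=-}
step 14 timeout(0): 0={coor,t=4,log=-}
step 15 timeout(0): 0={coor,t=5,log=-}
step 16 propose(0,'z'): 0={coor,t=6,log=-}
step 17 deliver 0→2: 2={part,t=2,log=-}

no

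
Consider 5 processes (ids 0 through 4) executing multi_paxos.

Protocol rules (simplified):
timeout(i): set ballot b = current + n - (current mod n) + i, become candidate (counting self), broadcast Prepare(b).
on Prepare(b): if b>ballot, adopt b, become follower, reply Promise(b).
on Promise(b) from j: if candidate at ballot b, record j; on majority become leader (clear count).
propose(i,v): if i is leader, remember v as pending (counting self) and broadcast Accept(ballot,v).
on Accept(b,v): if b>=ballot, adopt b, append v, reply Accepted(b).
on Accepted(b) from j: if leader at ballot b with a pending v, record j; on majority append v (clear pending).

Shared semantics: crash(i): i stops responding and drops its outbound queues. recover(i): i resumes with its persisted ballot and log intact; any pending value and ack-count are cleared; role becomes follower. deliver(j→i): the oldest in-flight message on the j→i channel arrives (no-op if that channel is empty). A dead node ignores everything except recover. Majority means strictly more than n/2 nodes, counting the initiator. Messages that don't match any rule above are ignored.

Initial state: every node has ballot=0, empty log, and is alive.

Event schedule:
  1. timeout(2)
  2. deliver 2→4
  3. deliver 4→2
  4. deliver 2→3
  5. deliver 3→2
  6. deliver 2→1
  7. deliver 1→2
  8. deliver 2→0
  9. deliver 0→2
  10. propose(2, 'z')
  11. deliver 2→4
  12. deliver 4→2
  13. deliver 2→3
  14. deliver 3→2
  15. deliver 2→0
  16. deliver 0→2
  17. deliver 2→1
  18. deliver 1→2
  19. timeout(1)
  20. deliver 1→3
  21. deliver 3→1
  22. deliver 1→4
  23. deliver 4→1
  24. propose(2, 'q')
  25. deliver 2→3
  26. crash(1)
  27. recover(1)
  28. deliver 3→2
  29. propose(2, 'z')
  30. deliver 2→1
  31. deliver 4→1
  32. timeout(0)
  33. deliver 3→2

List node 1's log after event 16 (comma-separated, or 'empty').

1. timeout(2):  <2:cand b7 ->
2. deliver 2→4:  <4:foll b7 ->
3. deliver 4→2:  nop
4. deliver 2→3:  <3:foll b7 ->
5. deliver 3→2:  <2:lead b7 ->
6. deliver 2→1:  <1:foll b7 ->
7. deliver 1→2:  nop
8. deliver 2→0:  <0:foll b7 ->
9. deliver 0→2:  nop
10. propose(2,'z'):  nop
11. deliver 2→4:  <4:foll b7 z>
12. deliver 4→2:  nop
13. deliver 2→3:  <3:foll b7 z>
14. deliver 3→2:  <2:lead b7 z>
15. deliver 2→0:  <0:foll b7 z>
16. deliver 0→2:  nop

empty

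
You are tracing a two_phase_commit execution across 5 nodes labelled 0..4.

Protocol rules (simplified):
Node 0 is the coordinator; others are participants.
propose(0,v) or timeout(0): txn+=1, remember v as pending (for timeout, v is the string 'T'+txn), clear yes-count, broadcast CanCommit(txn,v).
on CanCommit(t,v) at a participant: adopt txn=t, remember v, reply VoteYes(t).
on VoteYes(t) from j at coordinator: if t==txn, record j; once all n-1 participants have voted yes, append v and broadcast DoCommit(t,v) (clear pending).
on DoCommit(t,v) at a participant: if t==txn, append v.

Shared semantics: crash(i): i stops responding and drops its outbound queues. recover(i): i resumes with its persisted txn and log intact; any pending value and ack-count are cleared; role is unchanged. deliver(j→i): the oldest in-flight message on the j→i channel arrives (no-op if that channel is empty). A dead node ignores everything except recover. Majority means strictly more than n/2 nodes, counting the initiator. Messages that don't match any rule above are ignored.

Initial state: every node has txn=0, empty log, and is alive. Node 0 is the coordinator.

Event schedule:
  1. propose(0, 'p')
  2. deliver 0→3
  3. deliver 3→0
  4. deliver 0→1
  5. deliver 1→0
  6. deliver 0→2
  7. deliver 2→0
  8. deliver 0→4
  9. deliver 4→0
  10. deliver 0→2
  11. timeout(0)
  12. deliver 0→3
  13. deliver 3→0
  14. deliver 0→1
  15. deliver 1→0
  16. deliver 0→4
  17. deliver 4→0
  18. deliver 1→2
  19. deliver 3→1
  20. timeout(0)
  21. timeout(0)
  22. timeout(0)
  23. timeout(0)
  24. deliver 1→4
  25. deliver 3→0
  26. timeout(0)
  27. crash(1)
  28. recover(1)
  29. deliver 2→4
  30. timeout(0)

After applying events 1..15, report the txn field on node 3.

1

[1] propose(0,'p') → N0(coor t1 [-])
[2] deliver 0→3 → N3(part t1 [-])
[3] deliver 3→0 → ∅
[4] deliver 0→1 → N1(part t1 [-])
[5] deliver 1→0 → ∅
[6] deliver 0→2 → N2(part t1 [-])
[7] deliver 2→0 → ∅
[8] deliver 0→4 → N4(part t1 [-])
[9] deliver 4→0 → N0(coor t1 [p])
[10] deliver 0→2 → N2(part t1 [p])
[11] timeout(0) → N0(coor t2 [p])
[12] deliver 0→3 → N3(part t1 [p])
[13] deliver 3→0 → ∅
[14] deliver 0→1 → N1(part t1 [p])
[15] deliver 1→0 → ∅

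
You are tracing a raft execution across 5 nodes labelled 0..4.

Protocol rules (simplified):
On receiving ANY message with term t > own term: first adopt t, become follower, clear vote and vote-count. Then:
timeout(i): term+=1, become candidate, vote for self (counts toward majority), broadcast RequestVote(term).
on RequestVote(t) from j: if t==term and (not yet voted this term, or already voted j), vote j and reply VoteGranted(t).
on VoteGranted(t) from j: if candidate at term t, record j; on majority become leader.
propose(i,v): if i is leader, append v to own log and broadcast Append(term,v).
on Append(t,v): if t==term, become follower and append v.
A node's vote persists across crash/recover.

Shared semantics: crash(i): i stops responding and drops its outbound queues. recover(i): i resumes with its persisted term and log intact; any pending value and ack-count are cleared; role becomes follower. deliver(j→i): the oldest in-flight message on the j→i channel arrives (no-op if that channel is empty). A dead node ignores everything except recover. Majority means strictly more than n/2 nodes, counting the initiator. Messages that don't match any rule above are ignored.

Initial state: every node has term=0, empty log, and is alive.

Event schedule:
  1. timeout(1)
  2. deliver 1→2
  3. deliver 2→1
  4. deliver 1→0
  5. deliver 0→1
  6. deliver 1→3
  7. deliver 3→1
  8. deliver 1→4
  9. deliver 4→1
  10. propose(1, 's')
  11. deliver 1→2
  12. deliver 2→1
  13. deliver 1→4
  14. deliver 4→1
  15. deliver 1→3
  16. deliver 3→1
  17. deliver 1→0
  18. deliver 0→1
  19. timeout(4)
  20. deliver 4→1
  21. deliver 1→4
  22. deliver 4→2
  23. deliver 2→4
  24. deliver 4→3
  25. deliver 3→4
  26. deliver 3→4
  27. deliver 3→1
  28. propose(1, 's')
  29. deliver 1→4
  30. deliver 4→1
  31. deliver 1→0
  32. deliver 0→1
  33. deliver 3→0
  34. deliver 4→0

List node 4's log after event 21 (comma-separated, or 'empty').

s

e1 timeout(1): 1[cand,t=1,-]
e2 deliver 1→2: 2[foll,t=1,-]
e3 deliver 2→1: ·
e4 deliver 1→0: 0[foll,t=1,-]
e5 deliver 0→1: 1[lead,t=1,-]
e6 deliver 1→3: 3[foll,t=1,-]
e7 deliver 3→1: ·
e8 deliver 1→4: 4[foll,t=1,-]
e9 deliver 4→1: ·
e10 propose(1,'s'): 1[lead,t=1,s]
e11 deliver 1→2: 2[foll,t=1,s]
e12 deliver 2→1: ·
e13 deliver 1→4: 4[foll,t=1,s]
e14 deliver 4→1: ·
e15 deliver 1→3: 3[foll,t=1,s]
e16 deliver 3→1: ·
e17 deliver 1→0: 0[foll,t=1,s]
e18 deliver 0→1: ·
e19 timeout(4): 4[cand,t=2,s]
e20 deliver 4→1: 1[foll,t=2,s]
e21 deliver 1→4: ·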